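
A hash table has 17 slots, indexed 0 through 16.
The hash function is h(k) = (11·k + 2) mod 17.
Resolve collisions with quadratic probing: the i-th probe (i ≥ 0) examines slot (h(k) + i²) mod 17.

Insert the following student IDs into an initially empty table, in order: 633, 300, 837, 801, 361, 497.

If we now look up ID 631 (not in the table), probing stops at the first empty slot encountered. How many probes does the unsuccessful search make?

633: h=12 -> slot 12
300: h=4 -> slot 4
837: h=12, probe 12,13 -> slot 13
801: h=7 -> slot 7
361: h=12, probe 12,13,16 -> slot 16
497: h=12, probe 12,13,16,4,11 -> slot 11
Table: [∅, ∅, ∅, ∅, 300, ∅, ∅, 801, ∅, ∅, ∅, 497, 633, 837, ∅, ∅, 361]
Lookup 631: h=7, probe 7,8 → slot 8 empty, not found.

2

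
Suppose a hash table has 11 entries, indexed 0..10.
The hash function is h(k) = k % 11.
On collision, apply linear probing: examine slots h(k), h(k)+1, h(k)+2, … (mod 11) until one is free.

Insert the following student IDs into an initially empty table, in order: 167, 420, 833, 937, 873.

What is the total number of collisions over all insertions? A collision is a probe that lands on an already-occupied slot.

167: h=2 → slot 2
420: h=2, probe 2,3 → slot 3
833: h=8 → slot 8
937: h=2, probe 2,3,4 → slot 4
873: h=4, probe 4,5 → slot 5
Table: [—, —, 167, 420, 937, 873, —, —, 833, —, —]

4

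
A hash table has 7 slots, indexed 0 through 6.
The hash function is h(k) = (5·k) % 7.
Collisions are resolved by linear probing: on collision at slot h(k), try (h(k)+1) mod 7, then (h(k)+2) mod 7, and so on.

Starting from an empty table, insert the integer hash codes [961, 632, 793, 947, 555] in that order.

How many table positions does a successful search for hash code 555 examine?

5

Insert 961: h=3, slot 3 empty → index 3.
Insert 632: h=3, slot 3 occupied → index 4.
Insert 793: h=3, slots 3,4 occupied → index 5.
Insert 947: h=3, slots 3,4,5 occupied → index 6.
Insert 555: h=3, slots 3,4,5,6 occupied → index 0.
Table: [555, _, _, 961, 632, 793, 947]
Lookup 555: h=3, probe 3,4,5,6,0 → found at 0.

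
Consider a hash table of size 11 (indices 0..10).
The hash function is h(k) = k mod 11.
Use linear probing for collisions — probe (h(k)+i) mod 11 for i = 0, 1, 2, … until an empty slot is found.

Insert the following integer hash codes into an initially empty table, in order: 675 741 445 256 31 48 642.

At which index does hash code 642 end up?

8

Insert 675: h=4, slot 4 empty => index 4.
Insert 741: h=4, slot 4 occupied => index 5.
Insert 445: h=5, slot 5 occupied => index 6.
Insert 256: h=3, slot 3 empty => index 3.
Insert 31: h=9, slot 9 empty => index 9.
Insert 48: h=4, slots 4,5,6 occupied => index 7.
Insert 642: h=4, slots 4,5,6,7 occupied => index 8.
Table: [-, -, -, 256, 675, 741, 445, 48, 642, 31, -]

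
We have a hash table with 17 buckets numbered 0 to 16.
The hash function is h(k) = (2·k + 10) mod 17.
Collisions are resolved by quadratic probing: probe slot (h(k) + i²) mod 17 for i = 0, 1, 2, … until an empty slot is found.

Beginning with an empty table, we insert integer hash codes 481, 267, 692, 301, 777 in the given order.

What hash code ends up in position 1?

Insert 481: h=3, slot 3 empty -> index 3.
Insert 267: h=0, slot 0 empty -> index 0.
Insert 692: h=0, slot 0 occupied -> index 1.
Insert 301: h=0, slots 0,1 occupied -> index 4.
Insert 777: h=0, slots 0,1,4 occupied -> index 9.
Table: [267, 692, ∅, 481, 301, ∅, ∅, ∅, ∅, 777, ∅, ∅, ∅, ∅, ∅, ∅, ∅]

692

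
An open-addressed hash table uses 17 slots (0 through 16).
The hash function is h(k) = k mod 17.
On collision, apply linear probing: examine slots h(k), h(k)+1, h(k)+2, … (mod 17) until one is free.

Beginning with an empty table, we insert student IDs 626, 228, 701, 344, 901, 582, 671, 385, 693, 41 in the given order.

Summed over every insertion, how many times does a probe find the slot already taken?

5

626: h=14 → slot 14
228: h=7 → slot 7
701: h=4 → slot 4
344: h=4, probe 4,5 → slot 5
901: h=0 → slot 0
582: h=4, probe 4,5,6 → slot 6
671: h=8 → slot 8
385: h=11 → slot 11
693: h=13 → slot 13
41: h=7, probe 7,8,9 → slot 9
Table: [901, ., ., ., 701, 344, 582, 228, 671, 41, ., 385, ., 693, 626, ., .]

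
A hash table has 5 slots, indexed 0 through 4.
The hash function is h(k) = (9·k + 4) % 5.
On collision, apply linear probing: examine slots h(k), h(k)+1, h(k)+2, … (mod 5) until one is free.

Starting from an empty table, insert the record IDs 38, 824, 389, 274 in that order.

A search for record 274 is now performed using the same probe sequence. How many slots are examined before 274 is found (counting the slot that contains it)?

38: h=1 => slot 1
824: h=0 => slot 0
389: h=0, probe 0,1,2 => slot 2
274: h=0, probe 0,1,2,3 => slot 3
Table: [824, 38, 389, 274, —]
Lookup 274: h=0, probe 0,1,2,3 → found at 3.

4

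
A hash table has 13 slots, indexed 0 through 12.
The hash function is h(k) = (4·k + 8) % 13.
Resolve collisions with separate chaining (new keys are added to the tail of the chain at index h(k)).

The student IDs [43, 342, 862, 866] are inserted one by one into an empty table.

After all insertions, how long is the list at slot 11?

Insert 43: h=11, bucket 11 empty -> new chain.
Insert 342: h=11, bucket 11 nonempty -> append to chain.
Insert 862: h=11, bucket 11 nonempty -> append to chain.
Insert 866: h=1, bucket 1 empty -> new chain.
Final buckets:
0: -
1: 866
2: -
3: -
4: -
5: -
6: -
7: -
8: -
9: -
10: -
11: 43 -> 342 -> 862
12: -

3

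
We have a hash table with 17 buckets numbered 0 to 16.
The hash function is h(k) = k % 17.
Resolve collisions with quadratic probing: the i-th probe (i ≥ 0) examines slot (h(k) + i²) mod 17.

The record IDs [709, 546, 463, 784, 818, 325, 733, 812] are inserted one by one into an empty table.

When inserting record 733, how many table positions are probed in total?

709: h=12 => slot 12
546: h=2 => slot 2
463: h=4 => slot 4
784: h=2, probe 2,3 => slot 3
818: h=2, probe 2,3,6 => slot 6
325: h=2, probe 2,3,6,11 => slot 11
733: h=2, probe 2,3,6,11,1 => slot 1
812: h=13 => slot 13
Table: [., 733, 546, 784, 463, ., 818, ., ., ., ., 325, 709, 812, ., ., .]

5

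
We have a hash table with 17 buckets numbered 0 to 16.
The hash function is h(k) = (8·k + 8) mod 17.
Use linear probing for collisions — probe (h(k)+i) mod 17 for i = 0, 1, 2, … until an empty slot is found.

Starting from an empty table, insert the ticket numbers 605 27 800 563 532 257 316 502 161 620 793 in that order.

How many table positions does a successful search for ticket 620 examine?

6

605: h=3 => slot 3
27: h=3, probe 3,4 => slot 4
800: h=16 => slot 16
563: h=7 => slot 7
532: h=14 => slot 14
257: h=7, probe 7,8 => slot 8
316: h=3, probe 3,4,5 => slot 5
502: h=12 => slot 12
161: h=4, probe 4,5,6 => slot 6
620: h=4, probe 4,5,6,7,8,9 => slot 9
793: h=11 => slot 11
Table: [—, —, —, 605, 27, 316, 161, 563, 257, 620, —, 793, 502, —, 532, —, 800]
Lookup 620: h=4, probe 4,5,6,7,8,9 → found at 9.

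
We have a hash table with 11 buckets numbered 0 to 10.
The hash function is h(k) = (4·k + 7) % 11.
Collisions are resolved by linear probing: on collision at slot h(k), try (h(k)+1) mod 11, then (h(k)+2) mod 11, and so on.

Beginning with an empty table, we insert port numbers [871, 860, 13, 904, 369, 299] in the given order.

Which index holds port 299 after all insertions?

Insert 871: h=4, slot 4 empty → index 4.
Insert 860: h=4, slot 4 occupied → index 5.
Insert 13: h=4, slots 4,5 occupied → index 6.
Insert 904: h=4, slots 4,5,6 occupied → index 7.
Insert 369: h=9, slot 9 empty → index 9.
Insert 299: h=4, slots 4,5,6,7 occupied → index 8.
Table: [—, —, —, —, 871, 860, 13, 904, 299, 369, —]

8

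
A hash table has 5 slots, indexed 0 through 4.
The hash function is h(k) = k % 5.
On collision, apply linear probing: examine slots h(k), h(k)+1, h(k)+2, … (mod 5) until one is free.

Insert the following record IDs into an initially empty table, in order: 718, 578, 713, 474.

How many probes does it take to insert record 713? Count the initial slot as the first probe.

3

718: h=3 -> slot 3
578: h=3, probe 3,4 -> slot 4
713: h=3, probe 3,4,0 -> slot 0
474: h=4, probe 4,0,1 -> slot 1
Table: [713, 474, ., 718, 578]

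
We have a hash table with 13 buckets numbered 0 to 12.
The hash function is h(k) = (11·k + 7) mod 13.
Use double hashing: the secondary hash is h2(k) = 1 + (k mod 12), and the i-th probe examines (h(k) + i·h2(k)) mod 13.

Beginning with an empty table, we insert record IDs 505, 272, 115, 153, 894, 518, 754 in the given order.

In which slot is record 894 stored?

Insert 505: h=11, slot 11 empty => index 11.
Insert 272: h=9, slot 9 empty => index 9.
Insert 115: h=11, h2=8, slot 11 occupied => index 6.
Insert 153: h=0, slot 0 empty => index 0.
Insert 894: h=0, h2=7, slot 0 occupied => index 7.
Insert 518: h=11, h2=3, slot 11 occupied => index 1.
Insert 754: h=7, h2=11, slot 7 occupied => index 5.
Table: [153, 518, -, -, -, 754, 115, 894, -, 272, -, 505, -]

7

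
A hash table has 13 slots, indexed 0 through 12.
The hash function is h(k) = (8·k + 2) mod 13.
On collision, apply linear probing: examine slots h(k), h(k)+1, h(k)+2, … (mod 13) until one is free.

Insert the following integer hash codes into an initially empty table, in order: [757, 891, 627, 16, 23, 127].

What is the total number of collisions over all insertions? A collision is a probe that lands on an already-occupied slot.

757 hashes to 0; slot 0 is free → place at 0.
891 hashes to 6; slot 6 is free → place at 6.
627 hashes to 0; 0 taken → place at 1.
16 hashes to 0; 0,1 taken → place at 2.
23 hashes to 4; slot 4 is free → place at 4.
127 hashes to 4; 4 taken → place at 5.
Table: [757, 627, 16, -, 23, 127, 891, -, -, -, -, -, -]

4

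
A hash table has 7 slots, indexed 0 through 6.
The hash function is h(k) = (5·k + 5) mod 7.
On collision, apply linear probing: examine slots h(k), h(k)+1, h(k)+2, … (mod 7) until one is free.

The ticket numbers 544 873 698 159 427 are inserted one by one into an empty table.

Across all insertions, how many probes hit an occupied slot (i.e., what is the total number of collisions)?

7

544 hashes to 2; slot 2 is free -> place at 2.
873 hashes to 2; 2 taken -> place at 3.
698 hashes to 2; 2,3 taken -> place at 4.
159 hashes to 2; 2,3,4 taken -> place at 5.
427 hashes to 5; 5 taken -> place at 6.
Table: [-, -, 544, 873, 698, 159, 427]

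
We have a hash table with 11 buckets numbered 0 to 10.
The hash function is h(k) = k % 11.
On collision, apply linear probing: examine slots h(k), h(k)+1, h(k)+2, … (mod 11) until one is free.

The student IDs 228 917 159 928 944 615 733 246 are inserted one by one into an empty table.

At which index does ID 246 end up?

0

Insert 228: h=8, slot 8 empty -> index 8.
Insert 917: h=4, slot 4 empty -> index 4.
Insert 159: h=5, slot 5 empty -> index 5.
Insert 928: h=4, slots 4,5 occupied -> index 6.
Insert 944: h=9, slot 9 empty -> index 9.
Insert 615: h=10, slot 10 empty -> index 10.
Insert 733: h=7, slot 7 empty -> index 7.
Insert 246: h=4, slots 4,5,6,7,8,9,10 occupied -> index 0.
Table: [246, -, -, -, 917, 159, 928, 733, 228, 944, 615]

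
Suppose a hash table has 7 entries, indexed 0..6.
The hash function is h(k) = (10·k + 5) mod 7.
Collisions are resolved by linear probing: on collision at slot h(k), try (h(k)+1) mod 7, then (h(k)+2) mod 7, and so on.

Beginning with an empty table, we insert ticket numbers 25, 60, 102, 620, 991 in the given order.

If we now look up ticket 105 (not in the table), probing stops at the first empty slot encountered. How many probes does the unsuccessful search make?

4

25 hashes to 3; slot 3 is free => place at 3.
60 hashes to 3; 3 taken => place at 4.
102 hashes to 3; 3,4 taken => place at 5.
620 hashes to 3; 3,4,5 taken => place at 6.
991 hashes to 3; 3,4,5,6 taken => place at 0.
Table: [991, _, _, 25, 60, 102, 620]
Lookup 105: h=5, probe 5,6,0,1 → slot 1 empty, not found.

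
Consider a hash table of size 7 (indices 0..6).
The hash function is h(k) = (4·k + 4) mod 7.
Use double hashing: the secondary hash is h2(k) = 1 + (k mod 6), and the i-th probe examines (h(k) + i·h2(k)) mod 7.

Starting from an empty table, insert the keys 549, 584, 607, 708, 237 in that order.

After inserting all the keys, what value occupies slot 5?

584

549 hashes to 2; slot 2 is free => place at 2.
584 hashes to 2, h2=3; 2 taken => place at 5.
607 hashes to 3; slot 3 is free => place at 3.
708 hashes to 1; slot 1 is free => place at 1.
237 hashes to 0; slot 0 is free => place at 0.
Table: [237, 708, 549, 607, -, 584, -]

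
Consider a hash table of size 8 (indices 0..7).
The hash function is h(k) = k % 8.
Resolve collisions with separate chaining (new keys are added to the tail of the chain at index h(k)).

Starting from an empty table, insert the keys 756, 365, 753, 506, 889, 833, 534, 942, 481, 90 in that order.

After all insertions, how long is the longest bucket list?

Insert 756: h=4, bucket 4 empty → new chain.
Insert 365: h=5, bucket 5 empty → new chain.
Insert 753: h=1, bucket 1 empty → new chain.
Insert 506: h=2, bucket 2 empty → new chain.
Insert 889: h=1, bucket 1 nonempty → append to chain.
Insert 833: h=1, bucket 1 nonempty → append to chain.
Insert 534: h=6, bucket 6 empty → new chain.
Insert 942: h=6, bucket 6 nonempty → append to chain.
Insert 481: h=1, bucket 1 nonempty → append to chain.
Insert 90: h=2, bucket 2 nonempty → append to chain.
Final buckets:
0: .
1: 753 -> 889 -> 833 -> 481
2: 506 -> 90
3: .
4: 756
5: 365
6: 534 -> 942
7: .

4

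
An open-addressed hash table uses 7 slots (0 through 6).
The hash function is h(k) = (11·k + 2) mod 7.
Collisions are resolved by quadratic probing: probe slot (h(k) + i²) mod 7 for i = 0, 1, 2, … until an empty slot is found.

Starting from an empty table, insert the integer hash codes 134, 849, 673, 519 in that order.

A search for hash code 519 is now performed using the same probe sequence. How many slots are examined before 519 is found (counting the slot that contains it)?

Insert 134: h=6, slot 6 empty -> index 6.
Insert 849: h=3, slot 3 empty -> index 3.
Insert 673: h=6, slot 6 occupied -> index 0.
Insert 519: h=6, slots 6,0,3 occupied -> index 1.
Table: [673, 519, _, 849, _, _, 134]
Lookup 519: h=6, probe 6,0,3,1 → found at 1.

4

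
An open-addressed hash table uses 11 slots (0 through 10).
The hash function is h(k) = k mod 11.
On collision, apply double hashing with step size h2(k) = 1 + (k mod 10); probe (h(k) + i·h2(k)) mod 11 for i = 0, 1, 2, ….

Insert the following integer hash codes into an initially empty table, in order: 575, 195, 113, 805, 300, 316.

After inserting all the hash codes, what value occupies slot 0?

316

575 hashes to 3; slot 3 is free => place at 3.
195 hashes to 8; slot 8 is free => place at 8.
113 hashes to 3, h2=4; 3 taken => place at 7.
805 hashes to 2; slot 2 is free => place at 2.
300 hashes to 3, h2=1; 3 taken => place at 4.
316 hashes to 8, h2=7; 8,4 taken => place at 0.
Table: [316, ., 805, 575, 300, ., ., 113, 195, ., .]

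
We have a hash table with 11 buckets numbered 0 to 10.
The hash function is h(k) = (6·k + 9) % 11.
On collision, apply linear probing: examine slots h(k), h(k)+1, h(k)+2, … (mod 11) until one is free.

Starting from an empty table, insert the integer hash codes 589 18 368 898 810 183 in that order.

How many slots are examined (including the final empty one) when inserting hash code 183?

589 hashes to 1; slot 1 is free -> place at 1.
18 hashes to 7; slot 7 is free -> place at 7.
368 hashes to 6; slot 6 is free -> place at 6.
898 hashes to 7; 7 taken -> place at 8.
810 hashes to 7; 7,8 taken -> place at 9.
183 hashes to 7; 7,8,9 taken -> place at 10.
Table: [—, 589, —, —, —, —, 368, 18, 898, 810, 183]

4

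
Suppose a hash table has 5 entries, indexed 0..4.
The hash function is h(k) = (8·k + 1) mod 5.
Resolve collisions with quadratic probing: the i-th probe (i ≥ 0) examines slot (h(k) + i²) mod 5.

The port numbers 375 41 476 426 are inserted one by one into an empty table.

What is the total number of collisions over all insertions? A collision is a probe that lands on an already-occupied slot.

375: h=1 → slot 1
41: h=4 → slot 4
476: h=4, probe 4,0 → slot 0
426: h=4, probe 4,0,3 → slot 3
Table: [476, 375, —, 426, 41]

3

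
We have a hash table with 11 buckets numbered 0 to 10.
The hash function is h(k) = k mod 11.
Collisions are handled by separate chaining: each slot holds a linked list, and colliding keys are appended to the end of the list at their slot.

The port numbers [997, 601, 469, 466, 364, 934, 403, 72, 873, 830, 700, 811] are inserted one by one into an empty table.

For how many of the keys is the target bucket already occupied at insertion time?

997 → bucket 7
601 → bucket 7 (collision)
469 → bucket 7 (collision)
466 → bucket 4
364 → bucket 1
934 → bucket 10
403 → bucket 7 (collision)
72 → bucket 6
873 → bucket 4 (collision)
830 → bucket 5
700 → bucket 7 (collision)
811 → bucket 8
Final buckets:
0: _
1: 364
2: _
3: _
4: 466 -> 873
5: 830
6: 72
7: 997 -> 601 -> 469 -> 403 -> 700
8: 811
9: _
10: 934

5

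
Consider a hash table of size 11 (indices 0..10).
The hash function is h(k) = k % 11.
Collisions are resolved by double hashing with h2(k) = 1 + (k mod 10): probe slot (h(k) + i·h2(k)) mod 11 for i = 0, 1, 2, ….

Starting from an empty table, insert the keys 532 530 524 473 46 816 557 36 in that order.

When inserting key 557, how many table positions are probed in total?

3

Insert 532: h=4, slot 4 empty => index 4.
Insert 530: h=2, slot 2 empty => index 2.
Insert 524: h=7, slot 7 empty => index 7.
Insert 473: h=0, slot 0 empty => index 0.
Insert 46: h=2, h2=7, slot 2 occupied => index 9.
Insert 816: h=2, h2=7, slots 2,9 occupied => index 5.
Insert 557: h=7, h2=8, slots 7,4 occupied => index 1.
Insert 36: h=3, slot 3 empty => index 3.
Table: [473, 557, 530, 36, 532, 816, -, 524, -, 46, -]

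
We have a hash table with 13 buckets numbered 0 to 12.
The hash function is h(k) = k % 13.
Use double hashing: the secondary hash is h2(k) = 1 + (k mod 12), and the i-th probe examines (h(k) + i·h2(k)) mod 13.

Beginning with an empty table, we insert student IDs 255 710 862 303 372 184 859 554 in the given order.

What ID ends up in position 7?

554

255 hashes to 8; slot 8 is free -> place at 8.
710 hashes to 8, h2=3; 8 taken -> place at 11.
862 hashes to 4; slot 4 is free -> place at 4.
303 hashes to 4, h2=4; 4,8 taken -> place at 12.
372 hashes to 8, h2=1; 8 taken -> place at 9.
184 hashes to 2; slot 2 is free -> place at 2.
859 hashes to 1; slot 1 is free -> place at 1.
554 hashes to 8, h2=3; 8,11,1,4 taken -> place at 7.
Table: [∅, 859, 184, ∅, 862, ∅, ∅, 554, 255, 372, ∅, 710, 303]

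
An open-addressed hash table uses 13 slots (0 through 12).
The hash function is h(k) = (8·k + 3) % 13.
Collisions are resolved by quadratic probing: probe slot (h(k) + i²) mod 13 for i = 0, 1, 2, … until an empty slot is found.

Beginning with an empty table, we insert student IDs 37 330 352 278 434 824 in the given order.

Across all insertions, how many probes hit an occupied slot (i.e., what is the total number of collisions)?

37 hashes to 0; slot 0 is free → place at 0.
330 hashes to 4; slot 4 is free → place at 4.
352 hashes to 11; slot 11 is free → place at 11.
278 hashes to 4; 4 taken → place at 5.
434 hashes to 4; 4,5 taken → place at 8.
824 hashes to 4; 4,5,8,0 taken → place at 7.
Table: [37, ∅, ∅, ∅, 330, 278, ∅, 824, 434, ∅, ∅, 352, ∅]

7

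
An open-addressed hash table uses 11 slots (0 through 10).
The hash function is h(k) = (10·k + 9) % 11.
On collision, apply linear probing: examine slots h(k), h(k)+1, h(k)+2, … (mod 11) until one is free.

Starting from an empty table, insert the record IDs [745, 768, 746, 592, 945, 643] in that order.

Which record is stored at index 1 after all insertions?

745: h=1 => slot 1
768: h=0 => slot 0
746: h=0, probe 0,1,2 => slot 2
592: h=0, probe 0,1,2,3 => slot 3
945: h=10 => slot 10
643: h=4 => slot 4
Table: [768, 745, 746, 592, 643, -, -, -, -, -, 945]

745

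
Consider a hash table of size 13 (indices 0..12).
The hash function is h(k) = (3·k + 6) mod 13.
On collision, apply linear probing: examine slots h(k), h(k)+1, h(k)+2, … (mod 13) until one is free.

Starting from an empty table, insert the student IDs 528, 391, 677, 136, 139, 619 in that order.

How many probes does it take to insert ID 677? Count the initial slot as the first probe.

528 hashes to 4; slot 4 is free => place at 4.
391 hashes to 9; slot 9 is free => place at 9.
677 hashes to 9; 9 taken => place at 10.
136 hashes to 11; slot 11 is free => place at 11.
139 hashes to 7; slot 7 is free => place at 7.
619 hashes to 4; 4 taken => place at 5.
Table: [-, -, -, -, 528, 619, -, 139, -, 391, 677, 136, -]

2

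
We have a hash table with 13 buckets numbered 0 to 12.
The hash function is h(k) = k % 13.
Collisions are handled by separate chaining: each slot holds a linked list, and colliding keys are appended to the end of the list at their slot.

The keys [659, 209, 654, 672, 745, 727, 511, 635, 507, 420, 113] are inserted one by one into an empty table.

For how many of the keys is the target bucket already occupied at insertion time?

659 → bucket 9
209 → bucket 1
654 → bucket 4
672 → bucket 9 (collision)
745 → bucket 4 (collision)
727 → bucket 12
511 → bucket 4 (collision)
635 → bucket 11
507 → bucket 0
420 → bucket 4 (collision)
113 → bucket 9 (collision)
Final buckets:
0: 507
1: 209
2: .
3: .
4: 654 -> 745 -> 511 -> 420
5: .
6: .
7: .
8: .
9: 659 -> 672 -> 113
10: .
11: 635
12: 727

5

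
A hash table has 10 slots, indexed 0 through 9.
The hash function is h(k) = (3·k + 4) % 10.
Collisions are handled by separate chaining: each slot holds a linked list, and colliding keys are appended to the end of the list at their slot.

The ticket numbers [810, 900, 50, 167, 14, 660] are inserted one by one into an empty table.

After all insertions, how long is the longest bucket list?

4

Insert 810: h=4, bucket 4 empty -> new chain.
Insert 900: h=4, bucket 4 nonempty -> append to chain.
Insert 50: h=4, bucket 4 nonempty -> append to chain.
Insert 167: h=5, bucket 5 empty -> new chain.
Insert 14: h=6, bucket 6 empty -> new chain.
Insert 660: h=4, bucket 4 nonempty -> append to chain.
Final buckets:
0: ∅
1: ∅
2: ∅
3: ∅
4: 810 -> 900 -> 50 -> 660
5: 167
6: 14
7: ∅
8: ∅
9: ∅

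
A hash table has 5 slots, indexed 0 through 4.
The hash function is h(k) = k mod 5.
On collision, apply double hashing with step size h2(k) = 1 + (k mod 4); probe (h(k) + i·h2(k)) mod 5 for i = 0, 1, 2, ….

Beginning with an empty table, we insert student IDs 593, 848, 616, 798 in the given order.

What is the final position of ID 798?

2

593: h=3 => slot 3
848: h=3, h2=1, probe 3,4 => slot 4
616: h=1 => slot 1
798: h=3, h2=3, probe 3,1,4,2 => slot 2
Table: [_, 616, 798, 593, 848]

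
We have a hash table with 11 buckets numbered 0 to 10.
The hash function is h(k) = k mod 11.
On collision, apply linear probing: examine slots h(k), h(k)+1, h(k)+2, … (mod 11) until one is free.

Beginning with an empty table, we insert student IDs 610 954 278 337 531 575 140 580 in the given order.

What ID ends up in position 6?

575

610 hashes to 5; slot 5 is free → place at 5.
954 hashes to 8; slot 8 is free → place at 8.
278 hashes to 3; slot 3 is free → place at 3.
337 hashes to 7; slot 7 is free → place at 7.
531 hashes to 3; 3 taken → place at 4.
575 hashes to 3; 3,4,5 taken → place at 6.
140 hashes to 8; 8 taken → place at 9.
580 hashes to 8; 8,9 taken → place at 10.
Table: [∅, ∅, ∅, 278, 531, 610, 575, 337, 954, 140, 580]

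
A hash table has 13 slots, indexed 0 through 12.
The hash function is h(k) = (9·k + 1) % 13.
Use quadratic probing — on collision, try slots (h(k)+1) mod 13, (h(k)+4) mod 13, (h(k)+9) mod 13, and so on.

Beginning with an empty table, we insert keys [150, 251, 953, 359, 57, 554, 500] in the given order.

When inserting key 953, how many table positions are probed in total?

3

150 hashes to 12; slot 12 is free => place at 12.
251 hashes to 11; slot 11 is free => place at 11.
953 hashes to 11; 11,12 taken => place at 2.
359 hashes to 8; slot 8 is free => place at 8.
57 hashes to 7; slot 7 is free => place at 7.
554 hashes to 8; 8 taken => place at 9.
500 hashes to 3; slot 3 is free => place at 3.
Table: [-, -, 953, 500, -, -, -, 57, 359, 554, -, 251, 150]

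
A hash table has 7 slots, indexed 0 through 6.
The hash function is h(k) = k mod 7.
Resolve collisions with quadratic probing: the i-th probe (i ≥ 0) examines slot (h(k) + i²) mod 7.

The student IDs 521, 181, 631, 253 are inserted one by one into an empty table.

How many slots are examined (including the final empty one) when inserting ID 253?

2

521: h=3 → slot 3
181: h=6 → slot 6
631: h=1 → slot 1
253: h=1, probe 1,2 → slot 2
Table: [., 631, 253, 521, ., ., 181]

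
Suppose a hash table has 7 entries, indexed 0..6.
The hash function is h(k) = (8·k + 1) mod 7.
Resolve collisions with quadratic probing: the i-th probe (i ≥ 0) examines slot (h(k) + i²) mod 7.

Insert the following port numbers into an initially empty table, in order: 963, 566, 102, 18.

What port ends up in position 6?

963 hashes to 5; slot 5 is free -> place at 5.
566 hashes to 0; slot 0 is free -> place at 0.
102 hashes to 5; 5 taken -> place at 6.
18 hashes to 5; 5,6 taken -> place at 2.
Table: [566, ., 18, ., ., 963, 102]

102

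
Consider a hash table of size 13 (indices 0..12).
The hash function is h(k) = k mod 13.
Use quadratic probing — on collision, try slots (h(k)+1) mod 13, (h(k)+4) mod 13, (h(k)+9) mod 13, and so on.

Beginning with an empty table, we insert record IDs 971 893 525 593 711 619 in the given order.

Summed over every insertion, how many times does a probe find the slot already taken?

971 hashes to 9; slot 9 is free => place at 9.
893 hashes to 9; 9 taken => place at 10.
525 hashes to 5; slot 5 is free => place at 5.
593 hashes to 8; slot 8 is free => place at 8.
711 hashes to 9; 9,10 taken => place at 0.
619 hashes to 8; 8,9 taken => place at 12.
Table: [711, -, -, -, -, 525, -, -, 593, 971, 893, -, 619]

5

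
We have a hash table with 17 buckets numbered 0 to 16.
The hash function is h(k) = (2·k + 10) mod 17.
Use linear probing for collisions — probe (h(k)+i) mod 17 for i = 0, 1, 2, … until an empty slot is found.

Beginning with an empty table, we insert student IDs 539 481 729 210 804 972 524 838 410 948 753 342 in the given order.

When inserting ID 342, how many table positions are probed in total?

539: h=0 -> slot 0
481: h=3 -> slot 3
729: h=6 -> slot 6
210: h=5 -> slot 5
804: h=3, probe 3,4 -> slot 4
972: h=16 -> slot 16
524: h=4, probe 4,5,6,7 -> slot 7
838: h=3, probe 3,4,5,6,7,8 -> slot 8
410: h=14 -> slot 14
948: h=2 -> slot 2
753: h=3, probe 3,4,5,6,7,8,9 -> slot 9
342: h=14, probe 14,15 -> slot 15
Table: [539, —, 948, 481, 804, 210, 729, 524, 838, 753, —, —, —, —, 410, 342, 972]

2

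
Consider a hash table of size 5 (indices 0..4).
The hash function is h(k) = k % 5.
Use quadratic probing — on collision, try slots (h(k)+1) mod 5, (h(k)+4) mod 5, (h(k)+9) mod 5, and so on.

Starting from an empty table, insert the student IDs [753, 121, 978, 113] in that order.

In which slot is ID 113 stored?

2

753: h=3 → slot 3
121: h=1 → slot 1
978: h=3, probe 3,4 → slot 4
113: h=3, probe 3,4,2 → slot 2
Table: [-, 121, 113, 753, 978]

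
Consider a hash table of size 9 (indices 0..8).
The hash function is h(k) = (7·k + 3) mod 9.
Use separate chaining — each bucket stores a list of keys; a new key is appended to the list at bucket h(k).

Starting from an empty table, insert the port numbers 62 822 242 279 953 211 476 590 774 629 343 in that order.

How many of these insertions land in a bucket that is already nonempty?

62 → bucket 5
822 → bucket 6
242 → bucket 5 (collision)
279 → bucket 3
953 → bucket 5 (collision)
211 → bucket 4
476 → bucket 5 (collision)
590 → bucket 2
774 → bucket 3 (collision)
629 → bucket 5 (collision)
343 → bucket 1
Final buckets:
0: ∅
1: 343
2: 590
3: 279 -> 774
4: 211
5: 62 -> 242 -> 953 -> 476 -> 629
6: 822
7: ∅
8: ∅

5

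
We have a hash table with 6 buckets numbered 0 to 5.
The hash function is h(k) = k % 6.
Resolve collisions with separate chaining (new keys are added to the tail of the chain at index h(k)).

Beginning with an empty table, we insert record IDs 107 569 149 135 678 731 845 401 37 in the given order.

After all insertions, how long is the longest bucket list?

107 → bucket 5
569 → bucket 5 (collision)
149 → bucket 5 (collision)
135 → bucket 3
678 → bucket 0
731 → bucket 5 (collision)
845 → bucket 5 (collision)
401 → bucket 5 (collision)
37 → bucket 1
Final buckets:
0: 678
1: 37
2: _
3: 135
4: _
5: 107 -> 569 -> 149 -> 731 -> 845 -> 401

6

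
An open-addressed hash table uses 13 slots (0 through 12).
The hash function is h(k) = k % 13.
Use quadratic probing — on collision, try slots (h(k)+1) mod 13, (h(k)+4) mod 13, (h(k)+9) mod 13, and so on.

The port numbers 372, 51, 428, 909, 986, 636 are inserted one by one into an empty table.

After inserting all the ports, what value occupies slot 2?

636

372: h=8 -> slot 8
51: h=12 -> slot 12
428: h=12, probe 12,0 -> slot 0
909: h=12, probe 12,0,3 -> slot 3
986: h=11 -> slot 11
636: h=12, probe 12,0,3,8,2 -> slot 2
Table: [428, ., 636, 909, ., ., ., ., 372, ., ., 986, 51]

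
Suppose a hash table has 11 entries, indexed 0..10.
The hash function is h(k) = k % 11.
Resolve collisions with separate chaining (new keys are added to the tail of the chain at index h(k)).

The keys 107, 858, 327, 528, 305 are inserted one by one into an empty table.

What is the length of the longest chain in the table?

107 → bucket 8
858 → bucket 0
327 → bucket 8 (collision)
528 → bucket 0 (collision)
305 → bucket 8 (collision)
Final buckets:
0: 858 -> 528
1: -
2: -
3: -
4: -
5: -
6: -
7: -
8: 107 -> 327 -> 305
9: -
10: -

3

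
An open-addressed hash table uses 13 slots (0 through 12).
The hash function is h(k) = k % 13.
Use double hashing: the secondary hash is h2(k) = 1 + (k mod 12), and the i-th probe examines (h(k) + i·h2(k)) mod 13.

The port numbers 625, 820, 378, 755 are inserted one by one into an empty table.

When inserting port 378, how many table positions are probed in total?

625: h=1 => slot 1
820: h=1, h2=5, probe 1,6 => slot 6
378: h=1, h2=7, probe 1,8 => slot 8
755: h=1, h2=12, probe 1,0 => slot 0
Table: [755, 625, ., ., ., ., 820, ., 378, ., ., ., .]

2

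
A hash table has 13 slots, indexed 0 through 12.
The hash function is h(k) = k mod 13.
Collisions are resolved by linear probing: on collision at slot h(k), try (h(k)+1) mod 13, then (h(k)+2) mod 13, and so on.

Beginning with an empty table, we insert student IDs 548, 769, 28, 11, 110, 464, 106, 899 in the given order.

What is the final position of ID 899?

548: h=2 → slot 2
769: h=2, probe 2,3 → slot 3
28: h=2, probe 2,3,4 → slot 4
11: h=11 → slot 11
110: h=6 → slot 6
464: h=9 → slot 9
106: h=2, probe 2,3,4,5 → slot 5
899: h=2, probe 2,3,4,5,6,7 → slot 7
Table: [-, -, 548, 769, 28, 106, 110, 899, -, 464, -, 11, -]

7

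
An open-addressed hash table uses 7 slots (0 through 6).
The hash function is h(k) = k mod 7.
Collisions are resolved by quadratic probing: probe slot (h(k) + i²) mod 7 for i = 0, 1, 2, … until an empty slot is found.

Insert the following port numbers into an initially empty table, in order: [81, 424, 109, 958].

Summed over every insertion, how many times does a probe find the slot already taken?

Insert 81: h=4, slot 4 empty -> index 4.
Insert 424: h=4, slot 4 occupied -> index 5.
Insert 109: h=4, slots 4,5 occupied -> index 1.
Insert 958: h=6, slot 6 empty -> index 6.
Table: [., 109, ., ., 81, 424, 958]

3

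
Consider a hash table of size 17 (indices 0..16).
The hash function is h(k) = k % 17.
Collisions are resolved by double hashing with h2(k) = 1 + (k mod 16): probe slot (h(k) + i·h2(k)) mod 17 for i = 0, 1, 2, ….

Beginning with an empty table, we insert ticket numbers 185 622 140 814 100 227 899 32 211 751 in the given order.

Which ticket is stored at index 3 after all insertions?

Insert 185: h=15, slot 15 empty -> index 15.
Insert 622: h=10, slot 10 empty -> index 10.
Insert 140: h=4, slot 4 empty -> index 4.
Insert 814: h=15, h2=15, slot 15 occupied -> index 13.
Insert 100: h=15, h2=5, slot 15 occupied -> index 3.
Insert 227: h=6, slot 6 empty -> index 6.
Insert 899: h=15, h2=4, slot 15 occupied -> index 2.
Insert 32: h=15, h2=1, slot 15 occupied -> index 16.
Insert 211: h=7, slot 7 empty -> index 7.
Insert 751: h=3, h2=16, slots 3,2 occupied -> index 1.
Table: [∅, 751, 899, 100, 140, ∅, 227, 211, ∅, ∅, 622, ∅, ∅, 814, ∅, 185, 32]

100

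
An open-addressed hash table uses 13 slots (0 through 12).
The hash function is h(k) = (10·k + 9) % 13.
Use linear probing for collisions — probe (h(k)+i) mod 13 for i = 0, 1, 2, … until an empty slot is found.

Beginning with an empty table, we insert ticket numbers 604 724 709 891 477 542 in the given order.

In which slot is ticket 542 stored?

10

604: h=4 → slot 4
724: h=8 → slot 8
709: h=1 → slot 1
891: h=1, probe 1,2 → slot 2
477: h=8, probe 8,9 → slot 9
542: h=8, probe 8,9,10 → slot 10
Table: [—, 709, 891, —, 604, —, —, —, 724, 477, 542, —, —]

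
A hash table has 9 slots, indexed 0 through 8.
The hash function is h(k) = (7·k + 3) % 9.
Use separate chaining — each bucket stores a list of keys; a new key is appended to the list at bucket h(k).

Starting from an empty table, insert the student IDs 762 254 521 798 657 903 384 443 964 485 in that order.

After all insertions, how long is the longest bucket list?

Insert 762: h=0, bucket 0 empty -> new chain.
Insert 254: h=8, bucket 8 empty -> new chain.
Insert 521: h=5, bucket 5 empty -> new chain.
Insert 798: h=0, bucket 0 nonempty -> append to chain.
Insert 657: h=3, bucket 3 empty -> new chain.
Insert 903: h=6, bucket 6 empty -> new chain.
Insert 384: h=0, bucket 0 nonempty -> append to chain.
Insert 443: h=8, bucket 8 nonempty -> append to chain.
Insert 964: h=1, bucket 1 empty -> new chain.
Insert 485: h=5, bucket 5 nonempty -> append to chain.
Final buckets:
0: 762 -> 798 -> 384
1: 964
2: -
3: 657
4: -
5: 521 -> 485
6: 903
7: -
8: 254 -> 443

3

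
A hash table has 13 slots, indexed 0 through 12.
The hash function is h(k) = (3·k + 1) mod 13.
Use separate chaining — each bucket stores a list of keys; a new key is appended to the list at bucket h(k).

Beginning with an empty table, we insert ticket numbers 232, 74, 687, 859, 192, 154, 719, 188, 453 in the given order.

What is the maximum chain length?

4

232 -> bucket 8
74 -> bucket 2
687 -> bucket 8 (collision)
859 -> bucket 4
192 -> bucket 5
154 -> bucket 8 (collision)
719 -> bucket 0
188 -> bucket 6
453 -> bucket 8 (collision)
Final buckets:
0: 719
1: ∅
2: 74
3: ∅
4: 859
5: 192
6: 188
7: ∅
8: 232 -> 687 -> 154 -> 453
9: ∅
10: ∅
11: ∅
12: ∅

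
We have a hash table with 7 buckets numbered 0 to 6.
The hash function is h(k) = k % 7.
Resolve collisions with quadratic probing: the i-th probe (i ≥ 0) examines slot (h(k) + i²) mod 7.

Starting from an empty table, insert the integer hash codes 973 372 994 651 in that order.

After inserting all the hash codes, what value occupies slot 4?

973: h=0 → slot 0
372: h=1 → slot 1
994: h=0, probe 0,1,4 → slot 4
651: h=0, probe 0,1,4,2 → slot 2
Table: [973, 372, 651, ., 994, ., .]

994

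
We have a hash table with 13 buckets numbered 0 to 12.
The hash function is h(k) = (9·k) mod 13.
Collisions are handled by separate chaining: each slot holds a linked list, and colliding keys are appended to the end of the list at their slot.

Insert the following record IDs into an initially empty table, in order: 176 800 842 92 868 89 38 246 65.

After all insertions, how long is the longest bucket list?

2

176 → bucket 11
800 → bucket 11 (collision)
842 → bucket 12
92 → bucket 9
868 → bucket 12 (collision)
89 → bucket 8
38 → bucket 4
246 → bucket 4 (collision)
65 → bucket 0
Final buckets:
0: 65
1: -
2: -
3: -
4: 38 -> 246
5: -
6: -
7: -
8: 89
9: 92
10: -
11: 176 -> 800
12: 842 -> 868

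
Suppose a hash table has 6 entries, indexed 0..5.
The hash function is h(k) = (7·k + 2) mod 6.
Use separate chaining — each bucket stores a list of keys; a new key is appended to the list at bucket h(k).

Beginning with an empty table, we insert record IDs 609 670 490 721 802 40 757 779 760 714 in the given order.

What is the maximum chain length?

5

609 → bucket 5
670 → bucket 0
490 → bucket 0 (collision)
721 → bucket 3
802 → bucket 0 (collision)
40 → bucket 0 (collision)
757 → bucket 3 (collision)
779 → bucket 1
760 → bucket 0 (collision)
714 → bucket 2
Final buckets:
0: 670 -> 490 -> 802 -> 40 -> 760
1: 779
2: 714
3: 721 -> 757
4: ∅
5: 609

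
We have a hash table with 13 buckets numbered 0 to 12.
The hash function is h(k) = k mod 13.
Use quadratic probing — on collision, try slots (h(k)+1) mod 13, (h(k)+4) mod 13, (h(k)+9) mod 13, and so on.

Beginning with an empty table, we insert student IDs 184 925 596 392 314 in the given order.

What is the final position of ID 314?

5

184: h=2 -> slot 2
925: h=2, probe 2,3 -> slot 3
596: h=11 -> slot 11
392: h=2, probe 2,3,6 -> slot 6
314: h=2, probe 2,3,6,11,5 -> slot 5
Table: [-, -, 184, 925, -, 314, 392, -, -, -, -, 596, -]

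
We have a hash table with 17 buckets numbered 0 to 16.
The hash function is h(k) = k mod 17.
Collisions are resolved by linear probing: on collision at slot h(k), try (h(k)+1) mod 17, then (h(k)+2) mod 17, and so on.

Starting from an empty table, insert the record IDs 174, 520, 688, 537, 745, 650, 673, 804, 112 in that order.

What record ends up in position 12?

673

174 hashes to 4; slot 4 is free -> place at 4.
520 hashes to 10; slot 10 is free -> place at 10.
688 hashes to 8; slot 8 is free -> place at 8.
537 hashes to 10; 10 taken -> place at 11.
745 hashes to 14; slot 14 is free -> place at 14.
650 hashes to 4; 4 taken -> place at 5.
673 hashes to 10; 10,11 taken -> place at 12.
804 hashes to 5; 5 taken -> place at 6.
112 hashes to 10; 10,11,12 taken -> place at 13.
Table: [-, -, -, -, 174, 650, 804, -, 688, -, 520, 537, 673, 112, 745, -, -]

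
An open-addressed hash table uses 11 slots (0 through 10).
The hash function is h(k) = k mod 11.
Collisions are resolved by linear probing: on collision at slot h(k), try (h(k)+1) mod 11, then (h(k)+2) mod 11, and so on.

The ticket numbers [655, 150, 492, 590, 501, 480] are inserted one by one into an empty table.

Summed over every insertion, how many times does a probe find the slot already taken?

10

655: h=6 → slot 6
150: h=7 → slot 7
492: h=8 → slot 8
590: h=7, probe 7,8,9 → slot 9
501: h=6, probe 6,7,8,9,10 → slot 10
480: h=7, probe 7,8,9,10,0 → slot 0
Table: [480, ., ., ., ., ., 655, 150, 492, 590, 501]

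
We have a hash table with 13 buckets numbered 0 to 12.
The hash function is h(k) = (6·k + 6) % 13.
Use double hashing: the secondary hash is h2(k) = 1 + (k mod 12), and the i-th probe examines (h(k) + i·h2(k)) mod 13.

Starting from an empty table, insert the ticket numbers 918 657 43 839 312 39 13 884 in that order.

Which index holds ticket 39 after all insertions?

10

918: h=2 => slot 2
657: h=9 => slot 9
43: h=4 => slot 4
839: h=9, h2=12, probe 9,8 => slot 8
312: h=6 => slot 6
39: h=6, h2=4, probe 6,10 => slot 10
13: h=6, h2=2, probe 6,8,10,12 => slot 12
884: h=6, h2=9, probe 6,2,11 => slot 11
Table: [_, _, 918, _, 43, _, 312, _, 839, 657, 39, 884, 13]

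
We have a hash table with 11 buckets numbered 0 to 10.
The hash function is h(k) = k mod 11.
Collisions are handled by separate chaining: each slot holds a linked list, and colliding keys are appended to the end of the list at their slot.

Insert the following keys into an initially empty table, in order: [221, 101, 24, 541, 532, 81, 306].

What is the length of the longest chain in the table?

221 → bucket 1
101 → bucket 2
24 → bucket 2 (collision)
541 → bucket 2 (collision)
532 → bucket 4
81 → bucket 4 (collision)
306 → bucket 9
Final buckets:
0: -
1: 221
2: 101 -> 24 -> 541
3: -
4: 532 -> 81
5: -
6: -
7: -
8: -
9: 306
10: -

3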